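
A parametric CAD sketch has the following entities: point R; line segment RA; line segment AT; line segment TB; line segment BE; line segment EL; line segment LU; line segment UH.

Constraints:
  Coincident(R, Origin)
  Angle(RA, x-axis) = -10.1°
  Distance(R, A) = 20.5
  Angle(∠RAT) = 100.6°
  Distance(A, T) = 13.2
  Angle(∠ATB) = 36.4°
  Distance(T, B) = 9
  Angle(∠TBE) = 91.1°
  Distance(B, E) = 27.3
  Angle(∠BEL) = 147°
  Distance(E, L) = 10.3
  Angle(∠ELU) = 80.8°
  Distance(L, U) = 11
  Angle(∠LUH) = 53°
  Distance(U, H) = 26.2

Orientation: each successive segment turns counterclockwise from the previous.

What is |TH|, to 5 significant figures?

31.734

R is at the origin; RA runs at -10.1° with length 20.5, so A = (20.182, -3.5950). ∠RAT = 100.6° gives AT at 69.300° from the x-axis; with |AT| = 13.2, T = (24.848, 8.7528). ∠ATB = 36.4° gives TB at -147.10° from the x-axis; with |TB| = 9.0, B = (17.292, 3.8643). ∠TBE = 91.1° gives BE at -58.200° from the x-axis; with |BE| = 27.3, E = (31.677, -19.338). ∠BEL = 147.0° gives EL at -25.200° from the x-axis; with |EL| = 10.3, L = (40.997, -23.723). ∠ELU = 80.8° gives LU at 74.000° from the x-axis; with |LU| = 11.0, U = (44.029, -13.149). ∠LUH = 53.0° gives UH at -159.00° from the x-axis; with |UH| = 26.2, H = (19.569, -22.539). Then |TH| = |H − T| = 31.734.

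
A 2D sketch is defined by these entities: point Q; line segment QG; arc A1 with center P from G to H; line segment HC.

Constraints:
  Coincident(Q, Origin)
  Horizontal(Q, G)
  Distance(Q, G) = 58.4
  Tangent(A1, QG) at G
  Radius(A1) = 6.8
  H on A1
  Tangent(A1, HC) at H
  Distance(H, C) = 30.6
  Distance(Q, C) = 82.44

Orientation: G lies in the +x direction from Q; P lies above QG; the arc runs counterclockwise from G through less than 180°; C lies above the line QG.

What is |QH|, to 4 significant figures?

64.92

Q is at the origin; Q and G share the same y with |QG| = 58.4 and G on the +x side, so G = (58.40, 0.000). A1 meets QG tangentially, so PG is at right angles to QG, so P = G + (0, 6.8) = (58.40, 6.800). Since PH ⟂ HC (tangency), |PC| = √(6.8² + 30.6²) = 31.35 regardless of where H sits on A1. So C lies on both circle(Q, 82.44) and circle(P, 31.35); the above-QG intersection is C = (75.52, 33.06). H is the foot of the tangent from C: H = (64.77, 4.410).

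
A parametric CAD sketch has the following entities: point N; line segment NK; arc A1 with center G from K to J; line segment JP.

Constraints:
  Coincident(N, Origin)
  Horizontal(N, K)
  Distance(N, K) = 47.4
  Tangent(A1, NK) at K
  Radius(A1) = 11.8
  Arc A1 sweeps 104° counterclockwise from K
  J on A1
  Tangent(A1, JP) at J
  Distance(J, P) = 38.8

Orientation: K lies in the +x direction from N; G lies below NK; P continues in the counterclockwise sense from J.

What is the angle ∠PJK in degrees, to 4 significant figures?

128.0°

N is at the origin; N and K share the same y with |NK| = 47.4 and K on the +x side, so K = (47.40, 0.000). The tangent condition forces GK to be normal to NK, so G = K + (0, -11.8) = (47.40, -11.80). On A1, K sits at bearing 90° from G; a 104° counterclockwise sweep puts J at bearing 194°, so J = G + 11.8·(cos 194°, sin 194°) = (35.95, -14.65). A1 meets JP tangentially, so GJ is at right angles to JP, so JP runs along (−sin 194°, cos 194°); with |JP| = 38.8, P = (45.34, -52.30). Then cos ∠PJK = JP·JK / (|JP||JK|), giving 128.0°.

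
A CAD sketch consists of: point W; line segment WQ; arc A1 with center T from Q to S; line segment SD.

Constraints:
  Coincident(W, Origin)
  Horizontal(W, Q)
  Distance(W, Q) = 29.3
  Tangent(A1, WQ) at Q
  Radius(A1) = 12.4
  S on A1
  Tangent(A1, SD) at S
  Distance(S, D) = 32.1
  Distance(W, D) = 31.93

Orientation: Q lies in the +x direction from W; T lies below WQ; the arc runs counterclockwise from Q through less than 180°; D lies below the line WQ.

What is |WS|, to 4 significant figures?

19.81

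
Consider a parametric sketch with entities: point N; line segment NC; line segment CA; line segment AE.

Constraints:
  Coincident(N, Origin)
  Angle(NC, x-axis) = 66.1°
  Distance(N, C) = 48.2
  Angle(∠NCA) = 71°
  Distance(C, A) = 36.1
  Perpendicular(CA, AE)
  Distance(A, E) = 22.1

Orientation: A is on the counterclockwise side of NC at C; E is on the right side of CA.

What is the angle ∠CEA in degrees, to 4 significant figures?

58.53°

∠NCA = 71.0°, so CA runs at 66.1° + (180° − 71.0°) = 175.1° from the x-axis; with |CA| = 36.1, A = C + 36.1·(cos 175.1°, sin 175.1°) = (-16.44, 47.15). CA ⟂ AE; with |AE| = 22.1 on the right of CA, E = A + 22.1·(0.08542, 0.9963) = (-14.55, 69.17). Then cos ∠CEA = EC·EA / (|EC||EA|), giving 58.53°.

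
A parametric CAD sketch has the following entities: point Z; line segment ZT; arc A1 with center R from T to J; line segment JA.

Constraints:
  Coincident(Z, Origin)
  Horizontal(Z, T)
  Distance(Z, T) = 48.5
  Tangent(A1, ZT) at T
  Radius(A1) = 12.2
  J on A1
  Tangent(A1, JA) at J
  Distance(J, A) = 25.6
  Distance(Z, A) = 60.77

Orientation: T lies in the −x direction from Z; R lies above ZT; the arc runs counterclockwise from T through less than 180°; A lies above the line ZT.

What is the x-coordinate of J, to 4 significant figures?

-36.98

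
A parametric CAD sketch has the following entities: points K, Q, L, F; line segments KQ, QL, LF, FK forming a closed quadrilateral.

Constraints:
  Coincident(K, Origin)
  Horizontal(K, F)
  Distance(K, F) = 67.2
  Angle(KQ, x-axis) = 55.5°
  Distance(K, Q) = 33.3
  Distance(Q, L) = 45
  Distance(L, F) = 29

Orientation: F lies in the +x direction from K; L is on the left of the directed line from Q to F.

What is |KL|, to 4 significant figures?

70.04

K is at the origin; K and F share the same y with |KF| = 67.2 and F in +x, so F = (67.2, 0). KQ runs at 55.5° with |KQ| = 33.3, so Q = (18.86, 27.44). L is determined by |QL| = 45.0 and |LF| = 29.0 together: it lies at the intersection of circle(Q, 45.0) and circle(F, 29.0). With |QF| = 55.59, the foot of the radical line on QF is 38.44 from Q and the perpendicular offset is √(45.0² − 38.44²) = 23.39. Taking the left-of-QF solution: L = (63.84, 28.80).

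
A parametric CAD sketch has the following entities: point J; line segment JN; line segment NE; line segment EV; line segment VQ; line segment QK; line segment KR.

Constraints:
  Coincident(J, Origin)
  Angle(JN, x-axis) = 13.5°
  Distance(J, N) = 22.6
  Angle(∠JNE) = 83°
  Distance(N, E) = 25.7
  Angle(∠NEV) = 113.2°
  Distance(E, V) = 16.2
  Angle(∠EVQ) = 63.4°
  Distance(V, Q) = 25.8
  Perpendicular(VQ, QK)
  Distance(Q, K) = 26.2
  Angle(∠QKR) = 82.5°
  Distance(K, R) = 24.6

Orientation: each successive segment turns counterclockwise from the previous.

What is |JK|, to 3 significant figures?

35.6

∠EVQ = 63.4° gives VQ at -66.1° from the x-axis; with |VQ| = 25.8, Q = (7.25, 6.52). VQ is perpendicular to QK, so QK runs at 23.9°; with |QK| = 26.2, K = (31.2, 17.1). Then |JK| = |K − J| = 35.6.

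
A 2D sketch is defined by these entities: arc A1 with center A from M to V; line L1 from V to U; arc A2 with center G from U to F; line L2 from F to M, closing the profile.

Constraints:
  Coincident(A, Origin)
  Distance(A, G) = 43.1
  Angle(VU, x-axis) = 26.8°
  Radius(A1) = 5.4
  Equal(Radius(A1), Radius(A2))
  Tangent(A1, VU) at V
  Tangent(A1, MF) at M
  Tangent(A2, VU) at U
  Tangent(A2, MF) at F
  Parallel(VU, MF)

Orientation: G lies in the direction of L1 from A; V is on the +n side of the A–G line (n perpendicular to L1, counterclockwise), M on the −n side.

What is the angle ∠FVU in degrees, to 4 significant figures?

14.07°

Tangency of A1 to both parallel lines with radius 5.4 puts V and M at A ± 5.4·n: V = (-2.435, 4.820), M = (2.435, -4.820). Equal radii place U and F the same way about G: U = G + 5.4·n = (36.04, 24.25), F = G − 5.4·n = (40.91, 14.61). Then cos ∠FVU = VF·VU / (|VF||VU|), giving 14.07°.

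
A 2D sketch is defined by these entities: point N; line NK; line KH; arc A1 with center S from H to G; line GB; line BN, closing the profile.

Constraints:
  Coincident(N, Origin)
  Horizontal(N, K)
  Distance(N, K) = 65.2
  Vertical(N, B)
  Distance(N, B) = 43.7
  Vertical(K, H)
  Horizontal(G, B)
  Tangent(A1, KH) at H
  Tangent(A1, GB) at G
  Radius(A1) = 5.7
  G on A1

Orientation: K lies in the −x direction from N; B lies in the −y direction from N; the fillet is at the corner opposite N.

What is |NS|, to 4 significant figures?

70.60

N is at the origin; N and K share the same y with |NK| = 65.2 and K on the −x side, so K = (-65.20, 0.000). NB is vertical with |NB| = 43.7 and B on the −y side, so B = (0.000, -43.70). The virtual corner opposite N is at (-65.20, -43.70). The tangent condition forces SH to be normal to KH and the tangent condition forces SG to be normal to GB, with radius 5.7, so the center S sits 5.7 in from both sides at S = (-59.50, -38.00). Then |NS| = |S − N| = 70.60.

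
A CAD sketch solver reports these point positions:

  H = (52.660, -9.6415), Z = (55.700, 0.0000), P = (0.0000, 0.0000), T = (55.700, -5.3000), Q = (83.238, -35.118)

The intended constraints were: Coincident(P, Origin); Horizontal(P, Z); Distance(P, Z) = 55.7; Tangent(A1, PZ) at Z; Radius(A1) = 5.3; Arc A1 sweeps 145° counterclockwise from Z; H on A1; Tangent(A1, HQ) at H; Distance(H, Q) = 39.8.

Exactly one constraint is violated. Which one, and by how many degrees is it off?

Tangent(A1, HQ) at H — off by 4.80°.

P = (0.00, 0.00) ✓; P.y = 0.00, Z.y = 0.00 ✓; |PZ| = 55.70 ✓; ∠(TZ, ZP) = 90.00° ✓; |TZ| = 5.300 ✓; bearing(T→H) − bearing(T→Z) = 145.0° ✓; |TH| = 5.300 ✓; ∠(TH, HQ) = 94.80° ✗; |HQ| = 39.80 ✓.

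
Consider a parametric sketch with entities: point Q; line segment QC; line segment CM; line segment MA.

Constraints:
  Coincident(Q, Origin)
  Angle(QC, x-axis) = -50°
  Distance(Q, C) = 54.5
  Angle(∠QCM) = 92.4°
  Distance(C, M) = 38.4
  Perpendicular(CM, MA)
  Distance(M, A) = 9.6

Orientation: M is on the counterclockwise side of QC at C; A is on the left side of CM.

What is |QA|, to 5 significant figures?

60.554

∠QCM = 92.4°, so CM runs at -50.0° + (180° − 92.4°) = 37.600° from the x-axis; with |CM| = 38.4, M = C + 38.4·(cos 37.600°, sin 37.600°) = (65.456, -18.320). CM ⟂ MA; with |MA| = 9.6 on the left of CM, A = M + 9.6·(-0.61015, 0.79229) = (59.598, -10.714). Then |QA| = |A − Q| = 60.554.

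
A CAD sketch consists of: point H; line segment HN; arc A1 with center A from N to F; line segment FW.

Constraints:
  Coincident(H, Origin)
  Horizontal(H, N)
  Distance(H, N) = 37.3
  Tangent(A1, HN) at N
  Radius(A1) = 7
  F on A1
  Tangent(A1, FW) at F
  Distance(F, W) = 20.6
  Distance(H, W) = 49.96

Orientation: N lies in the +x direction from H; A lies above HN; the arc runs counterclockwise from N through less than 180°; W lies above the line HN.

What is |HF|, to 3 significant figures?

44.9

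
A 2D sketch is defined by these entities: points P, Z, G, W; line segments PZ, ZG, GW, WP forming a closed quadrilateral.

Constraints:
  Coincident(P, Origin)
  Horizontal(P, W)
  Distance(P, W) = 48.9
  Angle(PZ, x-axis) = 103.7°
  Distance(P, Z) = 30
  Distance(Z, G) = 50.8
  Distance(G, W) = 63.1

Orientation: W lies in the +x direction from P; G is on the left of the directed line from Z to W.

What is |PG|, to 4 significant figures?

69.07

P is at the origin; PW is horizontal with |PW| = 48.9 and W in +x, so W = (48.9, 0). PZ runs at 103.7° with |PZ| = 30.0, so Z = (-7.105, 29.15). G is determined by |ZG| = 50.8 and |GW| = 63.1 together: it lies at the intersection of circle(Z, 50.8) and circle(W, 63.1). With |ZW| = 63.14, the foot of the radical line on ZW is 20.47 from Z and the perpendicular offset is √(50.8² − 20.47²) = 46.49. Taking the left-of-ZW solution: G = (32.52, 60.94).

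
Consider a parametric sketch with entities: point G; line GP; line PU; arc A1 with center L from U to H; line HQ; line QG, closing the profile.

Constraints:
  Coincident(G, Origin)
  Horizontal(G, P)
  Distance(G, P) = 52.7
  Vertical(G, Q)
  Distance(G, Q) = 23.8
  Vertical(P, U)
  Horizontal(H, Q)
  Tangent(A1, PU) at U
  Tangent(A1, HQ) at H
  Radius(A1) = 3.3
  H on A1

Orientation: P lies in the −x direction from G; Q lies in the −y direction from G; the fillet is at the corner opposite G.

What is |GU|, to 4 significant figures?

56.55

G is at the origin; G and P share the same y with |GP| = 52.7 and P on the −x side, so P = (-52.70, 0.000). GQ is vertical with |GQ| = 23.8 and Q on the −y side, so Q = (0.000, -23.80). The virtual corner opposite G is at (-52.70, -23.80). Tangency of A1 to PU means the radius LU is perpendicular to PU and A1 meets HQ tangentially, so LH is at right angles to HQ, with radius 3.3, so the center L sits 3.3 in from both sides at L = (-49.40, -20.50). That places the tangent points at U = (-52.70, -20.50) on PU and H = (-49.40, -23.80) on HQ. Then |GU| = |U − G| = 56.55.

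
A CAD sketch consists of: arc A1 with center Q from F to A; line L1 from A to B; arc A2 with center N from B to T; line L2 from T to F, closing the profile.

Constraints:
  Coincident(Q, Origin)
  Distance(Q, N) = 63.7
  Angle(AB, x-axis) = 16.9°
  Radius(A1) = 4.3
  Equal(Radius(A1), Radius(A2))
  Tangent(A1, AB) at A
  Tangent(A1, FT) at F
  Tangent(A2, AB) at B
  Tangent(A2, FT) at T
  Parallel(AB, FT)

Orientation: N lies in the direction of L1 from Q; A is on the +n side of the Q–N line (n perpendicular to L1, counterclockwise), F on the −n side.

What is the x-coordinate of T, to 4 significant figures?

62.20

The slot axis is L1's direction at 16.9°, so u = (cos 16.9°, sin 16.9°) = (0.9568, 0.2907) and n = (−sin 16.9°, cos 16.9°) = (-0.2907, 0.9568). Q is at the origin and N lies 63.7 along u from Q, so N = 63.7·u = (60.95, 18.52). Tangency of A1 to both parallel lines with radius 4.3 puts A and F at Q ± 4.3·n: A = (-1.250, 4.114), F = (1.250, -4.114). Equal radii place B and T the same way about N: B = N + 4.3·n = (59.70, 22.63), T = N − 4.3·n = (62.20, 14.40). So T.x = 62.20.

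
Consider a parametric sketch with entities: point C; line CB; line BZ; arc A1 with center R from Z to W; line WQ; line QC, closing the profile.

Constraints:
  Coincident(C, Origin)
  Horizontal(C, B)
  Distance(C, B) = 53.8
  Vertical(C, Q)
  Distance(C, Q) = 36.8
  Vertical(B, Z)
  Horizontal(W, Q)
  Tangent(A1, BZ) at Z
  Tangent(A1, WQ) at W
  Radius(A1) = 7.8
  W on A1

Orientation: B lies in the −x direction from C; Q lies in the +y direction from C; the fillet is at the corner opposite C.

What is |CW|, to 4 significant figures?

58.91

C is at the origin; CB is horizontal with |CB| = 53.8 and B on the −x side, so B = (-53.80, 0.000). CQ is vertical with |CQ| = 36.8 and Q on the +y side, so Q = (0.000, 36.80). The virtual corner opposite C is at (-53.80, 36.80). Since A1 is tangent to BZ there, RZ ⟂ BZ and A1 meets WQ tangentially, so RW is at right angles to WQ, with radius 7.8, so the center R sits 7.8 in from both sides at R = (-46.00, 29.00). That places the tangent points at Z = (-53.80, 29.00) on BZ and W = (-46.00, 36.80) on WQ. Then |CW| = |W − C| = 58.91.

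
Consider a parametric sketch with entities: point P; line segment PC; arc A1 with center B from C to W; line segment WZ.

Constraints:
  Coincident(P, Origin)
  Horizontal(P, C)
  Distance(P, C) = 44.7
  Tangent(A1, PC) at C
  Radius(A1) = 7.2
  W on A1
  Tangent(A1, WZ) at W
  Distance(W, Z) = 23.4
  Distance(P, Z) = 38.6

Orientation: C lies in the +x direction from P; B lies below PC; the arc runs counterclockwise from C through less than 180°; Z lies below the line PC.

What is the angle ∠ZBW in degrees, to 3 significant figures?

72.9°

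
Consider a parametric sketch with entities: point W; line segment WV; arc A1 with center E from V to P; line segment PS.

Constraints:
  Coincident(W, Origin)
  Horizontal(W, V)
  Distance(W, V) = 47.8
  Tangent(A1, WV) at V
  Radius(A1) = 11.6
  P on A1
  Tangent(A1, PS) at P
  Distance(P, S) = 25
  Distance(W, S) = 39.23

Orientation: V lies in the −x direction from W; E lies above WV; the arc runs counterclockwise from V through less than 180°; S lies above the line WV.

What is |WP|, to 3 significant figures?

37.9

Checks: |EP| = 11.60 ✓; ∠(EP, PS) = 90.00° ✓; |PS| = 25.00 ✓; |WS| = 39.23 ✓.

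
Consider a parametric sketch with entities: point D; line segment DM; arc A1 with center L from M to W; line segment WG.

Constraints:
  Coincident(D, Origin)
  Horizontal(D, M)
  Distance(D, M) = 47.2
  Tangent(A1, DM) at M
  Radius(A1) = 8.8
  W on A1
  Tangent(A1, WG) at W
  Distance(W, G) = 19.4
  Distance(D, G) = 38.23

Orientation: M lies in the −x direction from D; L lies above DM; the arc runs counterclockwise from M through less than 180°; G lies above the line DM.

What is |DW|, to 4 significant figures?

39.58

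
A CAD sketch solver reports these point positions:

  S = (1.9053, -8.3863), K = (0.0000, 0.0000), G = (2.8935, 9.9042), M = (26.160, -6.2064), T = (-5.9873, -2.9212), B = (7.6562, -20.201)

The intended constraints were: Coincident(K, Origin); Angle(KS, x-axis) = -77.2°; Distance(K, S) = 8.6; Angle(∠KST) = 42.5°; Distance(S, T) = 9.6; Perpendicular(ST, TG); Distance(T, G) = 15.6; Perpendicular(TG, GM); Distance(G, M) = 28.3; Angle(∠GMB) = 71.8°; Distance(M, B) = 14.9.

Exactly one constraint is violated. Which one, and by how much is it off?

Distance(M, B) = 14.9 — off by 8.30.

K = (0.00, 0.00) ✓; KS at -77.20° ✓; |KS| = 8.600 ✓; ∠KST = 42.50° ✓; |ST| = 9.600 ✓; ∠(ST, TG) = 90.00° ✓; |TG| = 15.60 ✓; ∠(TG, GM) = 90.00° ✓; |GM| = 28.30 ✓; ∠GMB = 71.80° ✓; |MB| = 23.20 ✗.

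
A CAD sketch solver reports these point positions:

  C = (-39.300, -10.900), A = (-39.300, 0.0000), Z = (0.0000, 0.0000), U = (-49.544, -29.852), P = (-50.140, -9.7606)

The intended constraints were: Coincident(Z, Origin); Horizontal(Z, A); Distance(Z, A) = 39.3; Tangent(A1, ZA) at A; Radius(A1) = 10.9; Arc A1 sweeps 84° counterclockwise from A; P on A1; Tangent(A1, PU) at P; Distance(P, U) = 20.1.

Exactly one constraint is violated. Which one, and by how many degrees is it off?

Tangent(A1, PU) at P — off by 7.70°.

Z = (0.00, 0.00) ✓; Z.y = 0.00, A.y = 0.00 ✓; |ZA| = 39.30 ✓; ∠(CA, AZ) = 90.00° ✓; |CA| = 10.90 ✓; bearing(C→P) − bearing(C→A) = 84.00° ✓; |CP| = 10.90 ✓; ∠(CP, PU) = 82.30° ✗; |PU| = 20.10 ✓.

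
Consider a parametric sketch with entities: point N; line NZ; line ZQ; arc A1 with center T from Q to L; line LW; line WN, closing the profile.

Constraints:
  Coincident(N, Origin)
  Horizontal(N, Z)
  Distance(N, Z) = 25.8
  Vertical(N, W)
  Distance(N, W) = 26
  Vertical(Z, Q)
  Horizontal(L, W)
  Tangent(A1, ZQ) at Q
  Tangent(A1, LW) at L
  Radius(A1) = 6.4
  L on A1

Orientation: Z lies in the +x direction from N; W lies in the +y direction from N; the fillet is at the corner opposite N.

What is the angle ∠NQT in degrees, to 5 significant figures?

37.224°

N is at the origin; NZ is horizontal with |NZ| = 25.8 and Z on the +x side, so Z = (25.800, 0.0000). N and W share the same x with |NW| = 26.0 and W on the +y side, so W = (0.0000, 26.000). The virtual corner opposite N is at (25.800, 26.000). The tangent condition forces TQ to be normal to ZQ and the tangent condition forces TL to be normal to LW, with radius 6.4, so the center T sits 6.4 in from both sides at T = (19.400, 19.600). That places the tangent points at Q = (25.800, 19.600) on ZQ and L = (19.400, 26.000) on LW. Then cos ∠NQT = QN·QT / (|QN||QT|), giving 37.224°.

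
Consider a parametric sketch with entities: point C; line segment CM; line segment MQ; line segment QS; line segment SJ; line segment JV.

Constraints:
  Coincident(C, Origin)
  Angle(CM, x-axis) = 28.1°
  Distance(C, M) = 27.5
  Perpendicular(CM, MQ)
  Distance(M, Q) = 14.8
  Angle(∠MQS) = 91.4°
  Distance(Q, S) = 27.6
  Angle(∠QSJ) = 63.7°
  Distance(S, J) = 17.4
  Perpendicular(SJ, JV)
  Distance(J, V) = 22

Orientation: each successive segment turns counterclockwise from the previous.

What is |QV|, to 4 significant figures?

5.854

C is at the origin; CM runs at 28.1° with length 27.5, so M = (24.26, 12.95). The perpendicularity gives MQ at right angles to CM, so MQ runs at 118.1°; with |MQ| = 14.8, Q = (17.29, 26.01). ∠MQS = 91.4° gives QS at -153.3° from the x-axis; with |QS| = 27.6, S = (-7.370, 13.61). ∠QSJ = 63.7° gives SJ at -37.00° from the x-axis; with |SJ| = 17.4, J = (6.527, 3.136). SJ is perpendicular to JV, so JV runs at 53.00°; with |JV| = 22.0, V = (19.77, 20.71). Then |QV| = |V − Q| = 5.854.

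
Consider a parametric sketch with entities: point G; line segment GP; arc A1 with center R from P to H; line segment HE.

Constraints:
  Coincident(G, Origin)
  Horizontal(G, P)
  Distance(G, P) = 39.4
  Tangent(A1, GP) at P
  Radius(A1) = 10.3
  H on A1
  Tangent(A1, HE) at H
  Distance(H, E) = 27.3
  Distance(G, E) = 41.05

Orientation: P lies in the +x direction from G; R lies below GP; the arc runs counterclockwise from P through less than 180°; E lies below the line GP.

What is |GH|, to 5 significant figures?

30.424

G is at the origin; G and P share the same y with |GP| = 39.4 and P on the +x side, so P = (39.400, 0.0000). Since A1 is tangent to GP there, RP ⟂ GP, so R = P + (0, -10.3) = (39.400, -10.300). Since RH ⟂ HE (tangency), |RE| = √(10.3² + 27.3²) = 29.178 regardless of where H sits on A1. So E lies on both circle(G, 41.05) and circle(R, 29.178); the below-GP intersection is E = (22.682, -34.214). H is the foot of the tangent from E: H = (29.418, -7.7585).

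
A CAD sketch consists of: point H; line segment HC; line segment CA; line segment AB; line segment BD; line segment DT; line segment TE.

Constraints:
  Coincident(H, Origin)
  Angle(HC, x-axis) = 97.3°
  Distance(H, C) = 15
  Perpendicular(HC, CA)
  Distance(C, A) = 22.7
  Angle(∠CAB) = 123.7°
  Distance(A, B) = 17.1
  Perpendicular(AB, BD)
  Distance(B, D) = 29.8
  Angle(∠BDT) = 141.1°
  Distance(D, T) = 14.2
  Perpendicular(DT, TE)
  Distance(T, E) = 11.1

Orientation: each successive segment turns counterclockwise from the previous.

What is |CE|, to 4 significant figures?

19.29

∠BDT = 141.1° gives DT at 12.50° from the x-axis; with |DT| = 14.2, T = (8.530, -13.50). DT is perpendicular to TE, so TE runs at 102.5°; with |TE| = 11.1, E = (6.128, -2.662). Then |CE| = |E − C| = 19.29.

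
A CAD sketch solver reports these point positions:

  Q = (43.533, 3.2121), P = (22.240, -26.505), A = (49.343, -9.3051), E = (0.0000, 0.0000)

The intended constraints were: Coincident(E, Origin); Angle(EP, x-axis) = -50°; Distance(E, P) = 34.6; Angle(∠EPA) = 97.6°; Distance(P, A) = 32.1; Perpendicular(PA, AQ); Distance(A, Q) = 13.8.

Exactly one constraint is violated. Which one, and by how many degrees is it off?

Perpendicular(PA, AQ) — off by 7.50°.

E = (0.00, 0.00) ✓; EP at -50.00° ✓; |EP| = 34.60 ✓; ∠EPA = 97.60° ✓; |PA| = 32.10 ✓; ∠(PA, AQ) = 82.50° ✗; |AQ| = 13.80 ✓.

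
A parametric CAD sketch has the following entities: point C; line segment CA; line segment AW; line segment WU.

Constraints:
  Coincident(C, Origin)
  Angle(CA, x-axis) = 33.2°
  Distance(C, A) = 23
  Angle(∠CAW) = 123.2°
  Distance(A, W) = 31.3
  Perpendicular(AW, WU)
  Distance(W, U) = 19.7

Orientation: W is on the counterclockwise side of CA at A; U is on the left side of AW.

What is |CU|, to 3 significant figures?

43.9

C is at the origin; CA runs at 33.2° with length 23.0, so A = 23.0·(cos 33.2°, sin 33.2°) = (19.2, 12.6). ∠CAW = 123.2°, so AW runs at 33.2° + (180° − 123.2°) = 90.0° from the x-axis; with |AW| = 31.3, W = A + 31.3·(cos 90.0°, sin 90.0°) = (19.2, 43.9). AW ⟂ WU; with |WU| = 19.7 on the left of AW, U = W + 19.7·(-1.00, 6.12e-17) = (-0.454, 43.9). Then |CU| = |U − C| = 43.9.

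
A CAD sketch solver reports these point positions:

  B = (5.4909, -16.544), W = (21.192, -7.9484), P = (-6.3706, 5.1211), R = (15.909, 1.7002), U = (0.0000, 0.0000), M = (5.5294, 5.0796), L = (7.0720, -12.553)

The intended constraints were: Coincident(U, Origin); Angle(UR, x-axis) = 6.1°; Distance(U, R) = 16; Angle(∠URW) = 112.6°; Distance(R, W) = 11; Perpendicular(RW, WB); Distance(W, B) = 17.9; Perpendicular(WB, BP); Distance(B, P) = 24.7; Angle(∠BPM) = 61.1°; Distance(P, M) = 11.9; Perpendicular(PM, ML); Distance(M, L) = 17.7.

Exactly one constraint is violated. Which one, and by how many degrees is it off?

Perpendicular(PM, ML) — off by 5.20°.

U = (0.00, 0.00) ✓; UR at 6.100° ✓; |UR| = 16.00 ✓; ∠URW = 112.6° ✓; |RW| = 11.00 ✓; ∠(RW, WB) = 90.00° ✓; |WB| = 17.90 ✓; ∠(WB, BP) = 90.00° ✓; |BP| = 24.70 ✓; ∠BPM = 61.10° ✓; |PM| = 11.90 ✓; ∠(PM, ML) = 84.80° ✗; |ML| = 17.70 ✓.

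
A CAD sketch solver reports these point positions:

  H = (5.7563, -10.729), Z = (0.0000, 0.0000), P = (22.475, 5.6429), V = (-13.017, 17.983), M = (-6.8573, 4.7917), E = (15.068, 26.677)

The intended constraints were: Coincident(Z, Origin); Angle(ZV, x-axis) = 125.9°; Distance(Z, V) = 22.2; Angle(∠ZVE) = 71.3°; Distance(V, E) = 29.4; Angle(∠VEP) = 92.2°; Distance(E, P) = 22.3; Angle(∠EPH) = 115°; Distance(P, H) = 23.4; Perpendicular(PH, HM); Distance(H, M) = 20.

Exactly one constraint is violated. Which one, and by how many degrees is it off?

Perpendicular(PH, HM) — off by 5.30°.

Z = (0.00, 0.00) ✓; ZV at 125.9° ✓; |ZV| = 22.20 ✓; ∠ZVE = 71.30° ✓; |VE| = 29.40 ✓; ∠VEP = 92.20° ✓; |EP| = 22.30 ✓; ∠EPH = 115.0° ✓; |PH| = 23.40 ✓; ∠(PH, HM) = 95.30° ✗; |HM| = 20.00 ✓.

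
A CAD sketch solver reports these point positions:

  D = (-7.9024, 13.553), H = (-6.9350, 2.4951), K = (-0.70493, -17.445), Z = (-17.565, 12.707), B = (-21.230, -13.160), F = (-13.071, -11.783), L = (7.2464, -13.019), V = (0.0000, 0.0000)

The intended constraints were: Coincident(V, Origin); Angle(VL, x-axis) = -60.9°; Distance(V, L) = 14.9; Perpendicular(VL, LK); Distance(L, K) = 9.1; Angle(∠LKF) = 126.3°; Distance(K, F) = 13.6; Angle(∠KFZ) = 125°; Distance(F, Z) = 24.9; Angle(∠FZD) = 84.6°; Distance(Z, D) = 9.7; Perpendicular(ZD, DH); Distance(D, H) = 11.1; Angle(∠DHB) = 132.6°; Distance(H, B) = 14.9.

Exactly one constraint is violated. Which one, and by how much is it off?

Distance(H, B) = 14.9 — off by 6.30.

V = (0.00, 0.00) ✓; VL at -60.90° ✓; |VL| = 14.90 ✓; ∠(VL, LK) = 90.00° ✓; |LK| = 9.100 ✓; ∠LKF = 126.3° ✓; |KF| = 13.60 ✓; ∠KFZ = 125.0° ✓; |FZ| = 24.90 ✓; ∠FZD = 84.61° ✓; |ZD| = 9.700 ✓; ∠(ZD, DH) = 90.00° ✓; |DH| = 11.10 ✓; ∠DHB = 132.6° ✓; |HB| = 21.20 ✗.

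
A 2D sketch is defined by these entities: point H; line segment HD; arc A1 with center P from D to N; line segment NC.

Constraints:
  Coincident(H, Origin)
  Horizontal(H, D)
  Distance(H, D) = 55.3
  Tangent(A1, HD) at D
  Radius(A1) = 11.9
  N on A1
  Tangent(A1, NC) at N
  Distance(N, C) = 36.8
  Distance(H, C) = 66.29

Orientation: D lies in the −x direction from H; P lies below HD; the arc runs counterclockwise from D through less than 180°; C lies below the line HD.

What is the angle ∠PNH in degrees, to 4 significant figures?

18.12°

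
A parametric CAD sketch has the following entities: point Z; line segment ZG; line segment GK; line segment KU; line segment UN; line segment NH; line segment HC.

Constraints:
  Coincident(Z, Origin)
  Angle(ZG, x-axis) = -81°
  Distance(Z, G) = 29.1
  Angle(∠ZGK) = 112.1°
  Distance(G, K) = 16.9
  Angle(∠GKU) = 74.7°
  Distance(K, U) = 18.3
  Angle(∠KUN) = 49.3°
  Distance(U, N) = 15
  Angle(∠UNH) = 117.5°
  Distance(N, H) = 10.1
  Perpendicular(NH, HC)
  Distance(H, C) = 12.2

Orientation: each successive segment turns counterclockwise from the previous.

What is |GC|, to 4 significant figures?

19.35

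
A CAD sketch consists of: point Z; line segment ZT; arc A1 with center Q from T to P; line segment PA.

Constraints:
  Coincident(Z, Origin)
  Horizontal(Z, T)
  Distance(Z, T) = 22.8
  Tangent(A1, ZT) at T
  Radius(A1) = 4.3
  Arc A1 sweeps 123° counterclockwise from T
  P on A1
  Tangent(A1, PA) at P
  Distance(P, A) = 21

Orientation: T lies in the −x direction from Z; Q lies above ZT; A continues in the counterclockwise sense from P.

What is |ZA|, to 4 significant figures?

39.07

Z is at the origin; ZT is horizontal with |ZT| = 22.8 and T on the −x side, so T = (-22.80, 0.000). The tangent condition forces QT to be normal to ZT, so Q = T + (0, 4.3) = (-22.80, 4.300). On A1, T sits at bearing -90° from Q; a 123° counterclockwise sweep puts P at bearing 33°, so P = Q + 4.3·(cos 33°, sin 33°) = (-19.19, 6.642). Since A1 is tangent to PA there, QP ⟂ PA, so PA runs along (−sin 33°, cos 33°); with |PA| = 21.0, A = (-30.63, 24.25). Then |ZA| = |A − Z| = 39.07.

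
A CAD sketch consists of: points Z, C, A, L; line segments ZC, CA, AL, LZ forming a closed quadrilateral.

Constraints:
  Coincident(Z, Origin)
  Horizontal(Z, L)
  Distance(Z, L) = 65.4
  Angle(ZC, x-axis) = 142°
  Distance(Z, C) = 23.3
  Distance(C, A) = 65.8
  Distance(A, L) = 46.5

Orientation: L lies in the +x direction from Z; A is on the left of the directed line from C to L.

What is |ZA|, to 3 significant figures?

58.3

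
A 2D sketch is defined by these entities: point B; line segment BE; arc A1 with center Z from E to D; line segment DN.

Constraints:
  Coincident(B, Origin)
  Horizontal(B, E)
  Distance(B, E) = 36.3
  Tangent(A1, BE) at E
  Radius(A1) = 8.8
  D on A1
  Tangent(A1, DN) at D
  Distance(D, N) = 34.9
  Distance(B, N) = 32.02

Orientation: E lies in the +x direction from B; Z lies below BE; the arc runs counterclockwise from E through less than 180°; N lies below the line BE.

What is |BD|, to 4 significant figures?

29.54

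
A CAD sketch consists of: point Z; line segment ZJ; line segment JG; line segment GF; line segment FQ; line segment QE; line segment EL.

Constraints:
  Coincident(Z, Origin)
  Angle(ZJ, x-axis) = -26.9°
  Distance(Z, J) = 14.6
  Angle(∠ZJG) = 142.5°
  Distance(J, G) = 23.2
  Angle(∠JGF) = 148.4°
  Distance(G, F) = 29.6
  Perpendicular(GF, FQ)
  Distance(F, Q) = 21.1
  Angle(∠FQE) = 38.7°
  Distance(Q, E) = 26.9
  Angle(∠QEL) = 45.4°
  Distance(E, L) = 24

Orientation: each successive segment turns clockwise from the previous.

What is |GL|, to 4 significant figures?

36.74

∠FQE = 38.7° gives QE at 32.70° from the x-axis; with |QE| = 26.9, E = (21.60, -40.23). ∠QEL = 45.4° gives EL at -101.9° from the x-axis; with |EL| = 24.0, L = (16.65, -63.71). Then |GL| = |L − G| = 36.74.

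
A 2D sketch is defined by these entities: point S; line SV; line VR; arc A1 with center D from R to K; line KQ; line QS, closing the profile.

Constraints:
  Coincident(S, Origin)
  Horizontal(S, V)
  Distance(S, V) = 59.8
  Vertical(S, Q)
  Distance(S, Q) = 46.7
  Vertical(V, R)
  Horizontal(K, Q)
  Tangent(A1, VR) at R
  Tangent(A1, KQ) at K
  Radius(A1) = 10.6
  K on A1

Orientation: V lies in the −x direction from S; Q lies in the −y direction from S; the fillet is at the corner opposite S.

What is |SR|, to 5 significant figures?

69.852

S is at the origin; S and V share the same y with |SV| = 59.8 and V on the −x side, so V = (-59.800, 0.0000). S and Q share the same x with |SQ| = 46.7 and Q on the −y side, so Q = (0.0000, -46.700). The virtual corner opposite S is at (-59.800, -46.700). Since A1 is tangent to VR there, DR ⟂ VR and A1 meets KQ tangentially, so DK is at right angles to KQ, with radius 10.6, so the center D sits 10.6 in from both sides at D = (-49.200, -36.100). That places the tangent points at R = (-59.800, -36.100) on VR and K = (-49.200, -46.700) on KQ. Then |SR| = |R − S| = 69.852.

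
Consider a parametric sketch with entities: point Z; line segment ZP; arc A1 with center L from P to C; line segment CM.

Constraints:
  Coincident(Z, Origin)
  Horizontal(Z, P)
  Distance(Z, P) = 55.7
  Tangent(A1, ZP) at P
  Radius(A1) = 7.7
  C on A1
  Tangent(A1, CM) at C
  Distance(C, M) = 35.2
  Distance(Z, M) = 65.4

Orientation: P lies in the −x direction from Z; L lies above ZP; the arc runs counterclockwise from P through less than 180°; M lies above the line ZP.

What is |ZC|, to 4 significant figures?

48.66

Checks: Z = (0.00, 0.00) ✓; |LC| = 7.700 ✓; ∠(LC, CM) = 90.00° ✓; |CM| = 35.20 ✓; |ZM| = 65.40 ✓.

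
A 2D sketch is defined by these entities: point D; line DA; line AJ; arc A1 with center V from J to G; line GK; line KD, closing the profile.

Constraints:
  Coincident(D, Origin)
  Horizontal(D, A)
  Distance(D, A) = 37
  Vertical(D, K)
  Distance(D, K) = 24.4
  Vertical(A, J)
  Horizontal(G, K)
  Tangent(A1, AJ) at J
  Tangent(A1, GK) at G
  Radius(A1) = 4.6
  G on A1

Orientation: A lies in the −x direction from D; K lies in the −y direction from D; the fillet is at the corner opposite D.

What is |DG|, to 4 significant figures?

40.56

D is at the origin; DA is horizontal with |DA| = 37.0 and A on the −x side, so A = (-37.00, 0.000). D and K share the same x with |DK| = 24.4 and K on the −y side, so K = (0.000, -24.40). The virtual corner opposite D is at (-37.00, -24.40). Tangency of A1 to AJ means the radius VJ is perpendicular to AJ and A1 meets GK tangentially, so VG is at right angles to GK, with radius 4.6, so the center V sits 4.6 in from both sides at V = (-32.40, -19.80). That places the tangent points at J = (-37.00, -19.80) on AJ and G = (-32.40, -24.40) on GK. Then |DG| = |G − D| = 40.56.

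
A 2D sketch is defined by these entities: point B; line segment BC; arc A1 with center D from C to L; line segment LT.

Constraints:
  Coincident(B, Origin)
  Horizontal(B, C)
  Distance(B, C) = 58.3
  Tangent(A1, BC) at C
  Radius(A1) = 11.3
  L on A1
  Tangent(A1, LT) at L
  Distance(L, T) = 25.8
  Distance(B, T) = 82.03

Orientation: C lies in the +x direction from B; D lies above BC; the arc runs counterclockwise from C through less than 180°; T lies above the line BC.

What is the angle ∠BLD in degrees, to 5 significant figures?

18.881°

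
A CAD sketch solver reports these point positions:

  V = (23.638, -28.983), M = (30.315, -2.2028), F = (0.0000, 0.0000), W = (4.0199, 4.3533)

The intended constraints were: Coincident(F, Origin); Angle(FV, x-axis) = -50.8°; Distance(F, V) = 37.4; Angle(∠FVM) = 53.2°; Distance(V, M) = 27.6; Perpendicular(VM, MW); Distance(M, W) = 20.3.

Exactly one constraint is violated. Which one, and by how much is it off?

Distance(M, W) = 20.3 — off by 6.80.

F = (0.00, 0.00) ✓; FV at -50.80° ✓; |FV| = 37.40 ✓; ∠FVM = 53.20° ✓; |VM| = 27.60 ✓; ∠(VM, MW) = 90.00° ✓; |MW| = 27.10 ✗.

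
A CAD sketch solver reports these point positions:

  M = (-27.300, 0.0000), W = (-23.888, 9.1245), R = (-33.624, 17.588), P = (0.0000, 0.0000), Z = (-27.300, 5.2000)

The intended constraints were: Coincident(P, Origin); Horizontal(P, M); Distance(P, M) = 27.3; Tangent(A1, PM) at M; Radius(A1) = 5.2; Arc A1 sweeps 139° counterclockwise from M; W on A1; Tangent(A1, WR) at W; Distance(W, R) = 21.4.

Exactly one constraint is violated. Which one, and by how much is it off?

Distance(W, R) = 21.4 — off by 8.50.

P = (0.00, 0.00) ✓; P.y = 0.00, M.y = 0.00 ✓; |PM| = 27.30 ✓; ∠(ZM, MP) = 90.00° ✓; |ZM| = 5.200 ✓; bearing(Z→W) − bearing(Z→M) = 139.0° ✓; |ZW| = 5.200 ✓; ∠(ZW, WR) = 90.00° ✓; |WR| = 12.90 ✗.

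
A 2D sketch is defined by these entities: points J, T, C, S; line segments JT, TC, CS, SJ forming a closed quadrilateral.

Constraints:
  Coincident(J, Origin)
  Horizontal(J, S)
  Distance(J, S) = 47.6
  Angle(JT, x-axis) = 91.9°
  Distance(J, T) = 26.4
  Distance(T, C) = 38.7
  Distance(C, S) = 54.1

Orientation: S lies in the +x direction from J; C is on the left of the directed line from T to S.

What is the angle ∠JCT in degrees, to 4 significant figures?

21.00°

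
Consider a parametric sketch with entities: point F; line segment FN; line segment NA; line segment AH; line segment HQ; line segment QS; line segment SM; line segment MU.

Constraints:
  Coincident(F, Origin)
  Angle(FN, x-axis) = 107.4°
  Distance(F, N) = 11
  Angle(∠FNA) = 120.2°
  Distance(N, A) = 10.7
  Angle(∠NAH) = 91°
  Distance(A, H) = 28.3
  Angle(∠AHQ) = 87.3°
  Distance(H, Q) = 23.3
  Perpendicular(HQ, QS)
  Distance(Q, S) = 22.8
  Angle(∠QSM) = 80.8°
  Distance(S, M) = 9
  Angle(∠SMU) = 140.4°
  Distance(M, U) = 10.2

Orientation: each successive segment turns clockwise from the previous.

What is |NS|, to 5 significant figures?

12.393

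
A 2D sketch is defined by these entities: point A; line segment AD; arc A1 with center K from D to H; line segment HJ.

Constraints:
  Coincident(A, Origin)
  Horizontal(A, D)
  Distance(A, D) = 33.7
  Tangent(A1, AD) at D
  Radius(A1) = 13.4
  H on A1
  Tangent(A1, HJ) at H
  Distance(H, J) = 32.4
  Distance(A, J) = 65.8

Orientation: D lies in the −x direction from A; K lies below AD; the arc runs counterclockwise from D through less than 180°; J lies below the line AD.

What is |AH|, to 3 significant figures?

48.9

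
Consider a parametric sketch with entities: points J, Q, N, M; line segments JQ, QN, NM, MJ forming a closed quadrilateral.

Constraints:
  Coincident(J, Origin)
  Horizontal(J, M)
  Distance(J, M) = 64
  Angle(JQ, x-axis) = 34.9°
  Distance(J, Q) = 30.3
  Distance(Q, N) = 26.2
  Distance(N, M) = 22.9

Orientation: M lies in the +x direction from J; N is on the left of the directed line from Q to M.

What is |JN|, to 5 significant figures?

54.380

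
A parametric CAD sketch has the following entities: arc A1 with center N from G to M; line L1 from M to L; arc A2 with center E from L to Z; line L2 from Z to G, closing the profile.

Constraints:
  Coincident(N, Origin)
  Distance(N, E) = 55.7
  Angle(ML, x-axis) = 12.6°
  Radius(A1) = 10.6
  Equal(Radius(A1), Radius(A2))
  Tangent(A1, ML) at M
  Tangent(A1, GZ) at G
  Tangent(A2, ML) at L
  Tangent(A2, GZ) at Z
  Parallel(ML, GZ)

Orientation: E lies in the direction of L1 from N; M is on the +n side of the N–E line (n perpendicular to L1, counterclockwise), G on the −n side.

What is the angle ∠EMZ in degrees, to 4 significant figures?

10.06°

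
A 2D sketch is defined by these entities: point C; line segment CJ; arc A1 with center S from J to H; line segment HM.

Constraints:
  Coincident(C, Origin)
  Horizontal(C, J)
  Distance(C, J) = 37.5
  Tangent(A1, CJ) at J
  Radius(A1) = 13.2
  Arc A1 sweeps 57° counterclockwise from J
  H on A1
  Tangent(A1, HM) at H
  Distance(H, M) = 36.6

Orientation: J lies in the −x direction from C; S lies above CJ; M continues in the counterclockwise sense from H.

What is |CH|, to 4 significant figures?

27.10

C is at the origin; CJ is horizontal with |CJ| = 37.5 and J on the −x side, so J = (-37.50, 0.000). Tangency of A1 to CJ means the radius SJ is perpendicular to CJ, so S = J + (0, 13.2) = (-37.50, 13.20). On A1, J sits at bearing -90° from S; a 57° counterclockwise sweep puts H at bearing -33°, so H = S + 13.2·(cos -33°, sin -33°) = (-26.43, 6.011). Then |CH| = |H − C| = 27.10.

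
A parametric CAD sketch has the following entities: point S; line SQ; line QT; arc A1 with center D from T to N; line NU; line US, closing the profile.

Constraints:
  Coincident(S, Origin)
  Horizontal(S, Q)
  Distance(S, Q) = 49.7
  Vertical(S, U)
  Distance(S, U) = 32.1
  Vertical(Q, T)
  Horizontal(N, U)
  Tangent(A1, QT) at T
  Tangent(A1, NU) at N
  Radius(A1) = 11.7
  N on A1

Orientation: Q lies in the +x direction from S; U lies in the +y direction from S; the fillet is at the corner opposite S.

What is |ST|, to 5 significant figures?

53.724

S is at the origin; SQ is horizontal with |SQ| = 49.7 and Q on the +x side, so Q = (49.700, 0.0000). S and U share the same x with |SU| = 32.1 and U on the +y side, so U = (0.0000, 32.100). The virtual corner opposite S is at (49.700, 32.100). A1 meets QT tangentially, so DT is at right angles to QT and tangency of A1 to NU means the radius DN is perpendicular to NU, with radius 11.7, so the center D sits 11.7 in from both sides at D = (38.000, 20.400). That places the tangent points at T = (49.700, 20.400) on QT and N = (38.000, 32.100) on NU. Then |ST| = |T − S| = 53.724.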